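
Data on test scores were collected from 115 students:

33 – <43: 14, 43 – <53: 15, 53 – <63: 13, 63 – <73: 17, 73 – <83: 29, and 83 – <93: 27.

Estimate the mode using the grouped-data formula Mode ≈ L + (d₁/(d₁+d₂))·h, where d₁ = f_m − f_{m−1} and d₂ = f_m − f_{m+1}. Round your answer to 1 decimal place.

81.6

Modal class: 73 – <83 (highest frequency 29).
d₁ = 29 − 17 = 12, d₂ = 29 − 27 = 2
Mode ≈ 73 + (12/(12+2)) × 10 = 73 + 8.5714 = 81.5714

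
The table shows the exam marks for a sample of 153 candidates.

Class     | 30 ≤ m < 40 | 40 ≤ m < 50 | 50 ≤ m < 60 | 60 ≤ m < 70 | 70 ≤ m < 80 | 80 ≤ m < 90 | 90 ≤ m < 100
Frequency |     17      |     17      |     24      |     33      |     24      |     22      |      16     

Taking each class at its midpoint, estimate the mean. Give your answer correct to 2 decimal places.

65.46

Midpoints: 35, 45, 55, 65, 75, 85, 95
Σfm = 17×35 + 17×45 + 24×55 + 33×65 + 24×75 + 22×85 + 16×95 = 10015
n = Σf = 153
Mean = 10015 / 153 = 65.4575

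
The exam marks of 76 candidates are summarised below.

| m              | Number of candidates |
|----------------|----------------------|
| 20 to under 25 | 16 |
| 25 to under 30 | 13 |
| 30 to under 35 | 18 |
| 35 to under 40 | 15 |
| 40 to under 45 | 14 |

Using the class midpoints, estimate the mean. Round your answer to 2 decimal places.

Midpoints: 22.5, 27.5, 32.5, 37.5, 42.5
Σfm = 16×22.5 + 13×27.5 + 18×32.5 + 15×37.5 + 14×42.5 = 2460
n = Σf = 76
Mean = 2460 / 76 = 32.3684

32.37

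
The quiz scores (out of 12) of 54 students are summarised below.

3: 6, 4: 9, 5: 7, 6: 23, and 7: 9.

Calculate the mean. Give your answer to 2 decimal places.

Values: 3, 4, 5, 6, 7
Σfx = 6×3 + 9×4 + 7×5 + 23×6 + 9×7 = 290
n = Σf = 54
Mean = 290 / 54 = 5.3704

5.37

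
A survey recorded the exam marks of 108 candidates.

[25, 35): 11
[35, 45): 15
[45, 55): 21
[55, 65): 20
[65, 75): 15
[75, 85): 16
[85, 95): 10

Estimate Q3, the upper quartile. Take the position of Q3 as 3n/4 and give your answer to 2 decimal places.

74.33

Cumulative frequencies: 11, 26, 47, 67, 82, 98, 108
n = 108; position = 3n/4 = 81.
This falls in the class [65, 75): L = 65, F = 67, f = 15, h = 10.
Upper quartile ≈ 65 + ((81 − 67) / 15) × 10 = 74.3333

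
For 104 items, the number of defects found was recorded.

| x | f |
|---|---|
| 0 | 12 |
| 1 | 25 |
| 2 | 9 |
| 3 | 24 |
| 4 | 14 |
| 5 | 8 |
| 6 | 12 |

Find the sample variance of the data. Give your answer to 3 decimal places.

3.523

Values: 0, 1, 2, 3, 4, 5, 6
n = 104, Σfx = 283, mean = 2.7212
Σfx² = 1133
Σf(x − x̄)² = Σfx² − (Σfx)²/n = 1133 − 283²/104 = 362.9135
Sample variance = 362.9135 / 103 = 3.5234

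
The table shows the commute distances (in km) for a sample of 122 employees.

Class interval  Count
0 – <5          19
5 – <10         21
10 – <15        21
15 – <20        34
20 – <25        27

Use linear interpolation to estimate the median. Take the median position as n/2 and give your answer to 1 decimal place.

Cumulative frequencies: 19, 40, 61, 95, 122
n = 122; position = n/2 = 61.
This falls in the class 10 – <15: L = 10, F = 40, f = 21, h = 5.
Median ≈ 10 + ((61 − 40) / 21) × 5 = 15.0000

15.0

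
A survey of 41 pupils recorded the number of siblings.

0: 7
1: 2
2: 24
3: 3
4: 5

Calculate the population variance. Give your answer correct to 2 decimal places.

Values: 0, 1, 2, 3, 4
n = 41, Σfx = 79, mean = 1.9268
Σfx² = 205
Σf(x − x̄)² = Σfx² − (Σfx)²/n = 205 − 79²/41 = 52.7805
Population variance = 52.7805 / 41 = 1.2873

1.29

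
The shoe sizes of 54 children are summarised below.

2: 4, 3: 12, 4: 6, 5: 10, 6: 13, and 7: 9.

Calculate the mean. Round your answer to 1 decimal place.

Values: 2, 3, 4, 5, 6, 7
Σfx = 4×2 + 12×3 + 6×4 + 10×5 + 13×6 + 9×7 = 259
n = Σf = 54
Mean = 259 / 54 = 4.7963

4.8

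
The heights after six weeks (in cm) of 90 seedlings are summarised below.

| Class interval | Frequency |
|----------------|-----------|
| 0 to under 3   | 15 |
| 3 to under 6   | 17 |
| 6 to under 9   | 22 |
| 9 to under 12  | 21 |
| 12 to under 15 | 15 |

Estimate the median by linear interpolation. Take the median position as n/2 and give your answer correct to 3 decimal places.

Cumulative frequencies: 15, 32, 54, 75, 90
n = 90; position = n/2 = 45.
This falls in the class 6 to under 9: L = 6, F = 32, f = 22, h = 3.
Median ≈ 6 + ((45 − 32) / 22) × 3 = 7.7727

7.773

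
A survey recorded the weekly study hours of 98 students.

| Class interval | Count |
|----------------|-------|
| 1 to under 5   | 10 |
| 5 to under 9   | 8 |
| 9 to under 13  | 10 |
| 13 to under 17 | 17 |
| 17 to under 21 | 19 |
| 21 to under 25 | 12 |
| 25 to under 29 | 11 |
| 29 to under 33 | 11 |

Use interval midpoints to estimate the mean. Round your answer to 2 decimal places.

Midpoints: 3, 7, 11, 15, 19, 23, 27, 31
Σfm = 10×3 + 8×7 + 10×11 + 17×15 + 19×19 + 12×23 + 11×27 + 11×31 = 1726
n = Σf = 98
Mean = 1726 / 98 = 17.6122

17.61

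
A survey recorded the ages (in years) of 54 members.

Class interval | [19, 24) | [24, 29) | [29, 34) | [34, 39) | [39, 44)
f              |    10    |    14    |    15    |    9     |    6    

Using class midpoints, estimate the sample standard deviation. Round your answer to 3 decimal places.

Midpoints: 21.5, 26.5, 31.5, 36.5, 41.5
n = 54, Σfm = 1636, mean = 30.2963
Σfm² = 51661.5
Σf(m − x̄)² = Σfm² − (Σfm)²/n = 51661.5 − 1636²/54 = 2096.7593
Sample variance = 2096.7593 / 53 = 39.5615
Standard deviation = √39.5615 = 6.2898

6.290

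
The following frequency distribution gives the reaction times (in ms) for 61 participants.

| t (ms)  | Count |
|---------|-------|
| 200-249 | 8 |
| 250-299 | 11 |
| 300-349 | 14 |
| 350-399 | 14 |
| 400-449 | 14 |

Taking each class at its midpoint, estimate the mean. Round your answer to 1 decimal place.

336.8

Midpoints: 224.5, 274.5, 324.5, 374.5, 424.5
Σfm = 8×224.5 + 11×274.5 + 14×324.5 + 14×374.5 + 14×424.5 = 20544.5
n = Σf = 61
Mean = 20544.5 / 61 = 336.7951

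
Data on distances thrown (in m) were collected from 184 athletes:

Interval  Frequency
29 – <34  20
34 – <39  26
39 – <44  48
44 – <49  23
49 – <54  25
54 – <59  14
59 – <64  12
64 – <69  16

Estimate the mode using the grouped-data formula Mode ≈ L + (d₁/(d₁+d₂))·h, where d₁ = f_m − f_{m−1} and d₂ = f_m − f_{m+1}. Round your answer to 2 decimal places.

Modal class: 39 – <44 (highest frequency 48).
d₁ = 48 − 26 = 22, d₂ = 48 − 23 = 25
Mode ≈ 39 + (22/(22+25)) × 5 = 39 + 2.3404 = 41.3404

41.34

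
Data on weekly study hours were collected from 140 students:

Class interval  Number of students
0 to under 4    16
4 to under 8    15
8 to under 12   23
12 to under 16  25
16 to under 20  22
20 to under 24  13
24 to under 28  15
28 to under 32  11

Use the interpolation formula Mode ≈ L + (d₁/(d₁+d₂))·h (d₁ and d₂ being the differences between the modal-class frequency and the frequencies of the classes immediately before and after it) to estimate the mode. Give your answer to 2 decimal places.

Modal class: 12 to under 16 (highest frequency 25).
d₁ = 25 − 23 = 2, d₂ = 25 − 22 = 3
Mode ≈ 12 + (2/(2+3)) × 4 = 12 + 1.6000 = 13.6000

13.60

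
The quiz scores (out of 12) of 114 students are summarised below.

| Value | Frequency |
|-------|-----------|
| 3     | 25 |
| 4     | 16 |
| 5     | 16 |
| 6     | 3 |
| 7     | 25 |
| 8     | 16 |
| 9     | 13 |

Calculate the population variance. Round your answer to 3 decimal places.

4.426

Values: 3, 4, 5, 6, 7, 8, 9
n = 114, Σfx = 657, mean = 5.7632
Σfx² = 4291
Σf(x − x̄)² = Σfx² − (Σfx)²/n = 4291 − 657²/114 = 504.6053
Population variance = 504.6053 / 114 = 4.4264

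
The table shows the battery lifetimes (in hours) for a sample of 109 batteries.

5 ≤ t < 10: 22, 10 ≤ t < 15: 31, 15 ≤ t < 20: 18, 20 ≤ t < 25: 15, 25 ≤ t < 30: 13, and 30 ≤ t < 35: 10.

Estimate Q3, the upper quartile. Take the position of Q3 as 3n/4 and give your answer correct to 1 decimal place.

Cumulative frequencies: 22, 53, 71, 86, 99, 109
n = 109; position = 3n/4 = 81.75.
This falls in the class 20 ≤ t < 25: L = 20, F = 71, f = 15, h = 5.
Upper quartile ≈ 20 + ((81.75 − 71) / 15) × 5 = 23.5833

23.6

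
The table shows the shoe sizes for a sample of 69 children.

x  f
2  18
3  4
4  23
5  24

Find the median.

Cumulative frequencies: 18, 22, 45, 69
n = 69, so the median is the value in position (n+1)/2 = 35.
Position 35 falls at value 4.

4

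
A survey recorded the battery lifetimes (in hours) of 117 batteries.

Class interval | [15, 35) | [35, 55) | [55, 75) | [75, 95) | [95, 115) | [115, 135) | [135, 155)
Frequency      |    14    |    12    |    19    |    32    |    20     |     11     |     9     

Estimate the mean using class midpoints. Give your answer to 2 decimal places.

82.26

Midpoints: 25, 45, 65, 85, 105, 125, 145
Σfm = 14×25 + 12×45 + 19×65 + 32×85 + 20×105 + 11×125 + 9×145 = 9625
n = Σf = 117
Mean = 9625 / 117 = 82.2650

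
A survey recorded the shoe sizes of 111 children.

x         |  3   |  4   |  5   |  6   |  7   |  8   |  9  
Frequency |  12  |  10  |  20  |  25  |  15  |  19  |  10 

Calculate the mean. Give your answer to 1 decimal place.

6.1

Values: 3, 4, 5, 6, 7, 8, 9
Σfx = 12×3 + 10×4 + 20×5 + 25×6 + 15×7 + 19×8 + 10×9 = 673
n = Σf = 111
Mean = 673 / 111 = 6.0631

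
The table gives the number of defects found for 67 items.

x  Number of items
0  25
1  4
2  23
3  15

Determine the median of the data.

Cumulative frequencies: 25, 29, 52, 67
n = 67, so the median is the value in position (n+1)/2 = 34.
Position 34 falls at value 2.

2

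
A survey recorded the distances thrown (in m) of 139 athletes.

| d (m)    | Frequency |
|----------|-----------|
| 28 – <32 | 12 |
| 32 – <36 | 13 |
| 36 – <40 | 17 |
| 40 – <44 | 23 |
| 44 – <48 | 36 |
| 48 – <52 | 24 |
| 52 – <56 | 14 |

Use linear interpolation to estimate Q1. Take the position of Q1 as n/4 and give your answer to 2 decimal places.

38.29

Cumulative frequencies: 12, 25, 42, 65, 101, 125, 139
n = 139; position = n/4 = 34.75.
This falls in the class 36 – <40: L = 36, F = 25, f = 17, h = 4.
Lower quartile ≈ 36 + ((34.75 − 25) / 17) × 4 = 38.2941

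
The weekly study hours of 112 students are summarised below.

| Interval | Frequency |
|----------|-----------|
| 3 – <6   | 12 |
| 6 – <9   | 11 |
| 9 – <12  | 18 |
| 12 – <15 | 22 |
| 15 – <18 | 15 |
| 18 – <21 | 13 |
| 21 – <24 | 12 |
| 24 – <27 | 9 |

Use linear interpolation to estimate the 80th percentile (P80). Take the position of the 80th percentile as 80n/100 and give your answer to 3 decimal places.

20.677

Cumulative frequencies: 12, 23, 41, 63, 78, 91, 103, 112
n = 112; position = 80n/100 = 89.6.
This falls in the class 18 – <21: L = 18, F = 78, f = 13, h = 3.
80th percentile ≈ 18 + ((89.6 − 78) / 13) × 3 = 20.6769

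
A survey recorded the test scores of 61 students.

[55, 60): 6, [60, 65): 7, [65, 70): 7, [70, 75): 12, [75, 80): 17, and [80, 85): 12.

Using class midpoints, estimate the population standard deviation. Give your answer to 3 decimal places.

7.943

Midpoints: 57.5, 62.5, 67.5, 72.5, 77.5, 82.5
n = 61, Σfm = 4432.5, mean = 72.6639
Σfm² = 325931.25
Σf(m − x̄)² = Σfm² − (Σfm)²/n = 325931.25 − 4432.5²/61 = 3848.3607
Population variance = 3848.3607 / 61 = 63.0879
Standard deviation = √63.0879 = 7.9428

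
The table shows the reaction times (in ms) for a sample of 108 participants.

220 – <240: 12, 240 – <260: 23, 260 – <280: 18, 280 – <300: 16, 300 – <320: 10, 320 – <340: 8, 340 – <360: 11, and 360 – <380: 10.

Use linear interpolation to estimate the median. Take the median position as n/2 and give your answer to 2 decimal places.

281.25

Cumulative frequencies: 12, 35, 53, 69, 79, 87, 98, 108
n = 108; position = n/2 = 54.
This falls in the class 280 – <300: L = 280, F = 53, f = 16, h = 20.
Median ≈ 280 + ((54 − 53) / 16) × 20 = 281.2500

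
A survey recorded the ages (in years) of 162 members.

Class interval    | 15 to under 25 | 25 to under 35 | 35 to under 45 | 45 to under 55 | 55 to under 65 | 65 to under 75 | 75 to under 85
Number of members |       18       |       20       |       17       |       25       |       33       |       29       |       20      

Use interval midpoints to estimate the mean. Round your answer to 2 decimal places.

Midpoints: 20, 30, 40, 50, 60, 70, 80
Σfm = 18×20 + 20×30 + 17×40 + 25×50 + 33×60 + 29×70 + 20×80 = 8500
n = Σf = 162
Mean = 8500 / 162 = 52.4691

52.47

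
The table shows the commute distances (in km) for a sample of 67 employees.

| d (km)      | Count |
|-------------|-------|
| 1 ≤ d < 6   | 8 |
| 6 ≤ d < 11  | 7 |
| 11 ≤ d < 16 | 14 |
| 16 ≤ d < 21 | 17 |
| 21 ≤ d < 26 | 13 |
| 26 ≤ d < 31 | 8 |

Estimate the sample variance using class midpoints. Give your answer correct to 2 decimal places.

Midpoints: 3.5, 8.5, 13.5, 18.5, 23.5, 28.5
n = 67, Σfm = 1124.5, mean = 16.7836
Σfm² = 22650.75
Σf(m − x̄)² = Σfm² − (Σfm)²/n = 22650.75 − 1124.5²/67 = 3777.6119
Sample variance = 3777.6119 / 66 = 57.2365

57.24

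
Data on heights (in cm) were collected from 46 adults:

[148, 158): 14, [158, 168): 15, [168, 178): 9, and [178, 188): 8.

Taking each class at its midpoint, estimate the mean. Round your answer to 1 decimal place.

Midpoints: 153, 163, 173, 183
Σfm = 14×153 + 15×163 + 9×173 + 8×183 = 7608
n = Σf = 46
Mean = 7608 / 46 = 165.3913

165.4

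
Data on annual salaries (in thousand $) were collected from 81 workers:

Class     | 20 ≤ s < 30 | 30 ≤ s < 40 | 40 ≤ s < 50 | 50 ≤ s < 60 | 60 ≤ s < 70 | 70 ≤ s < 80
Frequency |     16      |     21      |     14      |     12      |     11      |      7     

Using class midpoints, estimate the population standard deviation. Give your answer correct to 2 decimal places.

Midpoints: 25, 35, 45, 55, 65, 75
n = 81, Σfm = 3665, mean = 45.2469
Σfm² = 186225
Σf(m − x̄)² = Σfm² − (Σfm)²/n = 186225 − 3665²/81 = 20395.0617
Population variance = 20395.0617 / 81 = 251.7909
Standard deviation = √251.7909 = 15.8679

15.87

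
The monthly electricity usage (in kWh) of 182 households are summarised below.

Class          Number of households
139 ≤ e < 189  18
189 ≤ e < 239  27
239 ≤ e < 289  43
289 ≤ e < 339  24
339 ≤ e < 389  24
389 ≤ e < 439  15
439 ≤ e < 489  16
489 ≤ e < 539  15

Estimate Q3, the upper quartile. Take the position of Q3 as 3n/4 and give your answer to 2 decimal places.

Cumulative frequencies: 18, 45, 88, 112, 136, 151, 167, 182
n = 182; position = 3n/4 = 136.5.
This falls in the class 389 ≤ e < 439: L = 389, F = 136, f = 15, h = 50.
Upper quartile ≈ 389 + ((136.5 − 136) / 15) × 50 = 390.6667

390.67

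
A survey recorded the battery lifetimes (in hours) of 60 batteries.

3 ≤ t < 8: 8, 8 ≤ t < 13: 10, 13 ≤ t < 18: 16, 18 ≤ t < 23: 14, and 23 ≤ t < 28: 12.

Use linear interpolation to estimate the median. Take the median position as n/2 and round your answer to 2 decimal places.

Cumulative frequencies: 8, 18, 34, 48, 60
n = 60; position = n/2 = 30.
This falls in the class 13 ≤ t < 18: L = 13, F = 18, f = 16, h = 5.
Median ≈ 13 + ((30 − 18) / 16) × 5 = 16.7500

16.75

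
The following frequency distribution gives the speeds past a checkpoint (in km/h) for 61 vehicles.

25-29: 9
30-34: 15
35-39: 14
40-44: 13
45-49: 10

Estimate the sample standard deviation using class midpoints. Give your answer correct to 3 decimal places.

Midpoints: 27, 32, 37, 42, 47
n = 61, Σfm = 2257, mean = 37.0000
Σfm² = 86109
Σf(m − x̄)² = Σfm² − (Σfm)²/n = 86109 − 2257²/61 = 2600.0000
Sample variance = 2600.0000 / 60 = 43.3333
Standard deviation = √43.3333 = 6.5828

6.583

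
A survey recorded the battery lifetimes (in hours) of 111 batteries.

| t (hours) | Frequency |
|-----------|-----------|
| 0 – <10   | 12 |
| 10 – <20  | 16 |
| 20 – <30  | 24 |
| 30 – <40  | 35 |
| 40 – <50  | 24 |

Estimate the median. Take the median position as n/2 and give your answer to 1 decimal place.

Cumulative frequencies: 12, 28, 52, 87, 111
n = 111; position = n/2 = 55.5.
This falls in the class 30 – <40: L = 30, F = 52, f = 35, h = 10.
Median ≈ 30 + ((55.5 − 52) / 35) × 10 = 31.0000

31.0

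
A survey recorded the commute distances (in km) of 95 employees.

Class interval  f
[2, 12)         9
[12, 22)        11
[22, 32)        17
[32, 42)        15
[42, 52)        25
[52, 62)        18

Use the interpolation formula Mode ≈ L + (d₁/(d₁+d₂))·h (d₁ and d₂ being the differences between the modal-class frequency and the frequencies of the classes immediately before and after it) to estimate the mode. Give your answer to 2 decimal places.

47.88

Modal class: [42, 52) (highest frequency 25).
d₁ = 25 − 15 = 10, d₂ = 25 − 18 = 7
Mode ≈ 42 + (10/(10+7)) × 10 = 42 + 5.8824 = 47.8824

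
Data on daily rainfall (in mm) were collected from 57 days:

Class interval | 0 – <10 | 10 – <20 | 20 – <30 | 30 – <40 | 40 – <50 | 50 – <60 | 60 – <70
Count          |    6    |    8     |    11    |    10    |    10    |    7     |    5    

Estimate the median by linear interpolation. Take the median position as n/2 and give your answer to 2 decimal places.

33.50

Cumulative frequencies: 6, 14, 25, 35, 45, 52, 57
n = 57; position = n/2 = 28.5.
This falls in the class 30 – <40: L = 30, F = 25, f = 10, h = 10.
Median ≈ 30 + ((28.5 − 25) / 10) × 10 = 33.5000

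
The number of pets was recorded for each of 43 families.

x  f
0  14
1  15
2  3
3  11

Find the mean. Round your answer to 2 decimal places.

Values: 0, 1, 2, 3
Σfx = 14×0 + 15×1 + 3×2 + 11×3 = 54
n = Σf = 43
Mean = 54 / 43 = 1.2558

1.26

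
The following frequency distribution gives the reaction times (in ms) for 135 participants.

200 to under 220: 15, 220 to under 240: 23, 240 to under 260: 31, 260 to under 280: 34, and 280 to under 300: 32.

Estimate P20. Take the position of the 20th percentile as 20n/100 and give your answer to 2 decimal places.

230.43

Cumulative frequencies: 15, 38, 69, 103, 135
n = 135; position = 20n/100 = 27.
This falls in the class 220 to under 240: L = 220, F = 15, f = 23, h = 20.
20th percentile ≈ 220 + ((27 − 15) / 23) × 20 = 230.4348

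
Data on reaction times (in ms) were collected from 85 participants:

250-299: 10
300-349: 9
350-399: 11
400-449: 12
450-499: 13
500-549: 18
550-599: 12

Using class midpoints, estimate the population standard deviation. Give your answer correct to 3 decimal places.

97.324

Midpoints: 274.5, 324.5, 374.5, 424.5, 474.5, 524.5, 574.5
n = 85, Σfm = 37382.5, mean = 439.7941
Σfm² = 17245721.25
Σf(m − x̄)² = Σfm² − (Σfm)²/n = 17245721.25 − 37382.5²/85 = 805117.6471
Population variance = 805117.6471 / 85 = 9471.9723
Standard deviation = √9471.9723 = 97.3241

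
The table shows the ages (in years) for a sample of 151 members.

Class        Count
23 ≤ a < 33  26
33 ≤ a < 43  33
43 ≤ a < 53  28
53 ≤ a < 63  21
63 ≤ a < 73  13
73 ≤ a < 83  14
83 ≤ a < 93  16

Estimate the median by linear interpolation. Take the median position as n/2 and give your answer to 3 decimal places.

Cumulative frequencies: 26, 59, 87, 108, 121, 135, 151
n = 151; position = n/2 = 75.5.
This falls in the class 43 ≤ a < 53: L = 43, F = 59, f = 28, h = 10.
Median ≈ 43 + ((75.5 − 59) / 28) × 10 = 48.8929

48.893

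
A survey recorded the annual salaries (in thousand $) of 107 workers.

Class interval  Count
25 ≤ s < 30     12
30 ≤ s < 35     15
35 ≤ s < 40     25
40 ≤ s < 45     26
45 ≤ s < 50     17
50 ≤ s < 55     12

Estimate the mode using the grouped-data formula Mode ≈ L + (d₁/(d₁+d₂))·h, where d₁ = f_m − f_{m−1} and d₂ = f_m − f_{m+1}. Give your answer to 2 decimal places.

Modal class: 40 ≤ s < 45 (highest frequency 26).
d₁ = 26 − 25 = 1, d₂ = 26 − 17 = 9
Mode ≈ 40 + (1/(1+9)) × 5 = 40 + 0.5000 = 40.5000

40.50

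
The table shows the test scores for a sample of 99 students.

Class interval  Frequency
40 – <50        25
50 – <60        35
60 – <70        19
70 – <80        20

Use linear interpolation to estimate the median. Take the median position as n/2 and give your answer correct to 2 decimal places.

57.00

Cumulative frequencies: 25, 60, 79, 99
n = 99; position = n/2 = 49.5.
This falls in the class 50 – <60: L = 50, F = 25, f = 35, h = 10.
Median ≈ 50 + ((49.5 − 25) / 35) × 10 = 57.0000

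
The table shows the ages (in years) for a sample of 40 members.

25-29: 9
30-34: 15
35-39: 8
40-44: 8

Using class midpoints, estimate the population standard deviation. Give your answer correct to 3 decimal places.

Midpoints: 27, 32, 37, 42
n = 40, Σfm = 1355, mean = 33.8750
Σfm² = 46985
Σf(m − x̄)² = Σfm² − (Σfm)²/n = 46985 − 1355²/40 = 1084.3750
Population variance = 1084.3750 / 40 = 27.1094
Standard deviation = √27.1094 = 5.2067

5.207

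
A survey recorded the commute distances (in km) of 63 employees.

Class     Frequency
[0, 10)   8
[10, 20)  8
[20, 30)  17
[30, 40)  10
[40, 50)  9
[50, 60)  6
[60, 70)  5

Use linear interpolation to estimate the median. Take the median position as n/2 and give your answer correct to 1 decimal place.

Cumulative frequencies: 8, 16, 33, 43, 52, 58, 63
n = 63; position = n/2 = 31.5.
This falls in the class [20, 30): L = 20, F = 16, f = 17, h = 10.
Median ≈ 20 + ((31.5 − 16) / 17) × 10 = 29.1176

29.1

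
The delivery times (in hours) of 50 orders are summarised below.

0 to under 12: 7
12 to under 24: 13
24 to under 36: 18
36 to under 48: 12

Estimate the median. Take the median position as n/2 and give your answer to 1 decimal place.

27.3

Cumulative frequencies: 7, 20, 38, 50
n = 50; position = n/2 = 25.
This falls in the class 24 to under 36: L = 24, F = 20, f = 18, h = 12.
Median ≈ 24 + ((25 − 20) / 18) × 12 = 27.3333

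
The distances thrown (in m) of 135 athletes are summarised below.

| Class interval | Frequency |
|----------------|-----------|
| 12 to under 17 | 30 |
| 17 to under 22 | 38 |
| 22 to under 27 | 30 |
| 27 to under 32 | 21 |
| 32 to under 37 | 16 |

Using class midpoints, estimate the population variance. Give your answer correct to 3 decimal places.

Midpoints: 14.5, 19.5, 24.5, 29.5, 34.5
n = 135, Σfm = 3082.5, mean = 22.8333
Σfm² = 76083.75
Σf(m − x̄)² = Σfm² − (Σfm)²/n = 76083.75 − 3082.5²/135 = 5700.0000
Population variance = 5700.0000 / 135 = 42.2222

42.222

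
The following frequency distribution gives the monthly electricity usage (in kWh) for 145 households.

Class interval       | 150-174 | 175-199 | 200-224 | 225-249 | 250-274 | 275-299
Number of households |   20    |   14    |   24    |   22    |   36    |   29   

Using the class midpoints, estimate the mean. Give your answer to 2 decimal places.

233.90

Midpoints: 162, 187, 212, 237, 262, 287
Σfm = 20×162 + 14×187 + 24×212 + 22×237 + 36×262 + 29×287 = 33915
n = Σf = 145
Mean = 33915 / 145 = 233.8966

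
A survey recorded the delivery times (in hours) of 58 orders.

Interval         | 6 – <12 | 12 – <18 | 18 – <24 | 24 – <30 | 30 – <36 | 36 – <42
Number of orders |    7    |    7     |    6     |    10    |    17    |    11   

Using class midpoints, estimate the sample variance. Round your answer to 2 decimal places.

99.75

Midpoints: 9, 15, 21, 27, 33, 39
n = 58, Σfm = 1554, mean = 26.7931
Σfm² = 47322
Σf(m − x̄)² = Σfm² − (Σfm)²/n = 47322 − 1554²/58 = 5685.5172
Sample variance = 5685.5172 / 57 = 99.7459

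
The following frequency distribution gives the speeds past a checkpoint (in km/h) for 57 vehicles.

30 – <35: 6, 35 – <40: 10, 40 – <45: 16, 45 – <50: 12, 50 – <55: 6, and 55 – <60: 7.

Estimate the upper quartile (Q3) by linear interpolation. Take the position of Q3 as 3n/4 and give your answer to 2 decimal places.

49.48

Cumulative frequencies: 6, 16, 32, 44, 50, 57
n = 57; position = 3n/4 = 42.75.
This falls in the class 45 – <50: L = 45, F = 32, f = 12, h = 5.
Upper quartile ≈ 45 + ((42.75 − 32) / 12) × 5 = 49.4792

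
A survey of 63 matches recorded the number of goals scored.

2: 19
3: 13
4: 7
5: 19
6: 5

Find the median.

Cumulative frequencies: 19, 32, 39, 58, 63
n = 63, so the median is the value in position (n+1)/2 = 32.
Position 32 falls at value 3.

3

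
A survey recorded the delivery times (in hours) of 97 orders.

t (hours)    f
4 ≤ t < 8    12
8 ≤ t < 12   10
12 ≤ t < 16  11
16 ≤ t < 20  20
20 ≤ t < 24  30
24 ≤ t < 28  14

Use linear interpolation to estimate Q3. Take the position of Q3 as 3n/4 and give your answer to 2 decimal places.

22.63

Cumulative frequencies: 12, 22, 33, 53, 83, 97
n = 97; position = 3n/4 = 72.75.
This falls in the class 20 ≤ t < 24: L = 20, F = 53, f = 30, h = 4.
Upper quartile ≈ 20 + ((72.75 − 53) / 30) × 4 = 22.6333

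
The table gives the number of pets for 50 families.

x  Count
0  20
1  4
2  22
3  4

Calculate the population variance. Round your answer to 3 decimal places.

1.120

Values: 0, 1, 2, 3
n = 50, Σfx = 60, mean = 1.2000
Σfx² = 128
Σf(x − x̄)² = Σfx² − (Σfx)²/n = 128 − 60²/50 = 56.0000
Population variance = 56.0000 / 50 = 1.1200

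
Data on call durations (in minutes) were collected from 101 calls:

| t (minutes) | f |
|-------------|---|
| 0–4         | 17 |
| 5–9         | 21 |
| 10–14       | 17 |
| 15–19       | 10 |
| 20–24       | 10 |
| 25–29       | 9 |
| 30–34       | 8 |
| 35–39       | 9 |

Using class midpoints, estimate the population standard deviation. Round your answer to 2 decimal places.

11.25

Midpoints: 2, 7, 12, 17, 22, 27, 32, 37
n = 101, Σfm = 1607, mean = 15.9109
Σfm² = 38349
Σf(m − x̄)² = Σfm² − (Σfm)²/n = 38349 − 1607²/101 = 12780.1980
Population variance = 12780.1980 / 101 = 126.5366
Standard deviation = √126.5366 = 11.2488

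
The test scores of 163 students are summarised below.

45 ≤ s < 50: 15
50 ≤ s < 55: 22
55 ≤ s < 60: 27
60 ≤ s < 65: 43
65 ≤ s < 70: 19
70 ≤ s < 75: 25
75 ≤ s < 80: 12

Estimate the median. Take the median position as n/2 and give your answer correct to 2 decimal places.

Cumulative frequencies: 15, 37, 64, 107, 126, 151, 163
n = 163; position = n/2 = 81.5.
This falls in the class 60 ≤ s < 65: L = 60, F = 64, f = 43, h = 5.
Median ≈ 60 + ((81.5 − 64) / 43) × 5 = 62.0349

62.03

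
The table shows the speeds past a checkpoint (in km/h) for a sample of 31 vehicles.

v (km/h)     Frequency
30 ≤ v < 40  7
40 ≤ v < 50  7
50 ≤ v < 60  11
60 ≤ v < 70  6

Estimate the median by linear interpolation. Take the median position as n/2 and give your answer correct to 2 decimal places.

Cumulative frequencies: 7, 14, 25, 31
n = 31; position = n/2 = 15.5.
This falls in the class 50 ≤ v < 60: L = 50, F = 14, f = 11, h = 10.
Median ≈ 50 + ((15.5 − 14) / 11) × 10 = 51.3636

51.36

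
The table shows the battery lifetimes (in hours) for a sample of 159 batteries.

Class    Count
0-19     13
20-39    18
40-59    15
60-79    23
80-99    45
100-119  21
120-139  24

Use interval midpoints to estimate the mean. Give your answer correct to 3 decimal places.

Midpoints: 9.5, 29.5, 49.5, 69.5, 89.5, 109.5, 129.5
Σfm = 13×9.5 + 18×29.5 + 15×49.5 + 23×69.5 + 45×89.5 + 21×109.5 + 24×129.5 = 12430.5
n = Σf = 159
Mean = 12430.5 / 159 = 78.1792

78.179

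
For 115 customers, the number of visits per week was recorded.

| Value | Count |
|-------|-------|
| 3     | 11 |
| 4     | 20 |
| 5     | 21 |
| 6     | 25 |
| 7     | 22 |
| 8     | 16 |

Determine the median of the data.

Cumulative frequencies: 11, 31, 52, 77, 99, 115
n = 115, so the median is the value in position (n+1)/2 = 58.
Position 58 falls at value 6.

6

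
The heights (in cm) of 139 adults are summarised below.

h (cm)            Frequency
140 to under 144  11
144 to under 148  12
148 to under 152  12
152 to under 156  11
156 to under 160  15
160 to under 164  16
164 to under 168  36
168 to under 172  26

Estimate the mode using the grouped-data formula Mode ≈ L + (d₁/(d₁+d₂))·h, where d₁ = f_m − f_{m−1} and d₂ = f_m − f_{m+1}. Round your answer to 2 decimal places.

Modal class: 164 to under 168 (highest frequency 36).
d₁ = 36 − 16 = 20, d₂ = 36 − 26 = 10
Mode ≈ 164 + (20/(20+10)) × 4 = 164 + 2.6667 = 166.6667

166.67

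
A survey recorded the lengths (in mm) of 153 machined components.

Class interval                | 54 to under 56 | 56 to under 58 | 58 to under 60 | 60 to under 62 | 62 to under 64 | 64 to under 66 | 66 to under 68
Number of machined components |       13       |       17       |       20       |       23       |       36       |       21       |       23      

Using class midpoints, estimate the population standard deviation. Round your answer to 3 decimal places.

3.662

Midpoints: 55, 57, 59, 61, 63, 65, 67
n = 153, Σfm = 9441, mean = 61.7059
Σfm² = 584617
Σf(m − x̄)² = Σfm² − (Σfm)²/n = 584617 − 9441²/153 = 2051.7647
Population variance = 2051.7647 / 153 = 13.4102
Standard deviation = √13.4102 = 3.6620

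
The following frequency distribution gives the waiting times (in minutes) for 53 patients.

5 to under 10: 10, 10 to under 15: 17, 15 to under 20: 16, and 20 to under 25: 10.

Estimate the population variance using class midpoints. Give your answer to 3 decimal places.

Midpoints: 7.5, 12.5, 17.5, 22.5
n = 53, Σfm = 792.5, mean = 14.9528
Σfm² = 13181.25
Σf(m − x̄)² = Σfm² − (Σfm)²/n = 13181.25 − 792.5²/53 = 1331.1321
Population variance = 1331.1321 / 53 = 25.1157

25.116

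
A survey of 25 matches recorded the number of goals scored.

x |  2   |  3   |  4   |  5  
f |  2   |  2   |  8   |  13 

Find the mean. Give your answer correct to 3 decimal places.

Values: 2, 3, 4, 5
Σfx = 2×2 + 2×3 + 8×4 + 13×5 = 107
n = Σf = 25
Mean = 107 / 25 = 4.2800

4.280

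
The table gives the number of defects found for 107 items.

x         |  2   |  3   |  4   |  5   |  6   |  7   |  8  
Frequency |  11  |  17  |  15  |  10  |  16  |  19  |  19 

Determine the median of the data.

Cumulative frequencies: 11, 28, 43, 53, 69, 88, 107
n = 107, so the median is the value in position (n+1)/2 = 54.
Position 54 falls at value 6.

6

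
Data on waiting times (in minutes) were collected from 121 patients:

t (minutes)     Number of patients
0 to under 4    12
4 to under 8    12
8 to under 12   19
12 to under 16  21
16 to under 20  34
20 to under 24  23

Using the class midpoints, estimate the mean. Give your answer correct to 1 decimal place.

14.0

Midpoints: 2, 6, 10, 14, 18, 22
Σfm = 12×2 + 12×6 + 19×10 + 21×14 + 34×18 + 23×22 = 1698
n = Σf = 121
Mean = 1698 / 121 = 14.0331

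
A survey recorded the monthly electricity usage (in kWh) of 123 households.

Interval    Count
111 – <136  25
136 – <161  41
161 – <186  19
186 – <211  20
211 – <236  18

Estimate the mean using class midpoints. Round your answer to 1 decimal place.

Midpoints: 123.5, 148.5, 173.5, 198.5, 223.5
Σfm = 25×123.5 + 41×148.5 + 19×173.5 + 20×198.5 + 18×223.5 = 20465.5
n = Σf = 123
Mean = 20465.5 / 123 = 166.3862

166.4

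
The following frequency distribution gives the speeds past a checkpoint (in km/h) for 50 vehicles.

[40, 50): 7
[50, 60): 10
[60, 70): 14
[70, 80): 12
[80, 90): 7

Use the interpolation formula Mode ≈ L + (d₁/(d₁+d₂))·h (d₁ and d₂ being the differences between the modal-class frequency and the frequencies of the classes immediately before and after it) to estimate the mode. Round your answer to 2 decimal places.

Modal class: [60, 70) (highest frequency 14).
d₁ = 14 − 10 = 4, d₂ = 14 − 12 = 2
Mode ≈ 60 + (4/(4+2)) × 10 = 60 + 6.6667 = 66.6667

66.67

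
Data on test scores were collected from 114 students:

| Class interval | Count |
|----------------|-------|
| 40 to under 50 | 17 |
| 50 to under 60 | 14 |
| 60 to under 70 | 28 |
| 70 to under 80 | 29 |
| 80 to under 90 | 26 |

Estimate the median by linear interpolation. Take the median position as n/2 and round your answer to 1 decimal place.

Cumulative frequencies: 17, 31, 59, 88, 114
n = 114; position = n/2 = 57.
This falls in the class 60 to under 70: L = 60, F = 31, f = 28, h = 10.
Median ≈ 60 + ((57 − 31) / 28) × 10 = 69.2857

69.3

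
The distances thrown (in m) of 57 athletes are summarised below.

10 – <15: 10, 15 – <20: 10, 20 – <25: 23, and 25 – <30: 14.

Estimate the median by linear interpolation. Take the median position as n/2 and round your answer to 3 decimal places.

21.848

Cumulative frequencies: 10, 20, 43, 57
n = 57; position = n/2 = 28.5.
This falls in the class 20 – <25: L = 20, F = 20, f = 23, h = 5.
Median ≈ 20 + ((28.5 − 20) / 23) × 5 = 21.8478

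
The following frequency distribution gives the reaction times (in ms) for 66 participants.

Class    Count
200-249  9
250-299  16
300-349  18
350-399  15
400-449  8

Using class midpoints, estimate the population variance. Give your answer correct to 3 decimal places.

Midpoints: 224.5, 274.5, 324.5, 374.5, 424.5
n = 66, Σfm = 21267, mean = 322.2273
Σfm² = 7099966.5
Σf(m − x̄)² = Σfm² − (Σfm)²/n = 7099966.5 − 21267²/66 = 247159.0909
Population variance = 247159.0909 / 66 = 3744.8347

3744.835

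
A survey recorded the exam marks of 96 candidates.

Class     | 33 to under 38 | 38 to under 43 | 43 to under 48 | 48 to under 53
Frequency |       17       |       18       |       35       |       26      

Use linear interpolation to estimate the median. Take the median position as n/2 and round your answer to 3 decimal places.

44.857

Cumulative frequencies: 17, 35, 70, 96
n = 96; position = n/2 = 48.
This falls in the class 43 to under 48: L = 43, F = 35, f = 35, h = 5.
Median ≈ 43 + ((48 − 35) / 35) × 5 = 44.8571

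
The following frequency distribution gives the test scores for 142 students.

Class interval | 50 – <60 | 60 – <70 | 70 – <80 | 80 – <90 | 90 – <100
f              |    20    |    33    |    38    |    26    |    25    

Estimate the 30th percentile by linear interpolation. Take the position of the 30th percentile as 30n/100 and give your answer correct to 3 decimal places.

66.848

Cumulative frequencies: 20, 53, 91, 117, 142
n = 142; position = 30n/100 = 42.6.
This falls in the class 60 – <70: L = 60, F = 20, f = 33, h = 10.
30th percentile ≈ 60 + ((42.6 − 20) / 33) × 10 = 66.8485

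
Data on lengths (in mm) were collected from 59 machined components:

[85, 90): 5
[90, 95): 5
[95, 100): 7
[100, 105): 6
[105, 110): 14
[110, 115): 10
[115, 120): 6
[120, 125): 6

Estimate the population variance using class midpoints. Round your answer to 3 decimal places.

Midpoints: 87.5, 92.5, 97.5, 102.5, 107.5, 112.5, 117.5, 122.5
n = 59, Σfm = 6267.5, mean = 106.2288
Σfm² = 671868.75
Σf(m − x̄)² = Σfm² − (Σfm)²/n = 671868.75 − 6267.5²/59 = 6079.6610
Population variance = 6079.6610 / 59 = 103.0451

103.045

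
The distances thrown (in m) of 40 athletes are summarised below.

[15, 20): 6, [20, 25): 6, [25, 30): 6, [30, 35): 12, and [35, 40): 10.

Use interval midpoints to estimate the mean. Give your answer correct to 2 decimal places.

29.25

Midpoints: 17.5, 22.5, 27.5, 32.5, 37.5
Σfm = 6×17.5 + 6×22.5 + 6×27.5 + 12×32.5 + 10×37.5 = 1170
n = Σf = 40
Mean = 1170 / 40 = 29.2500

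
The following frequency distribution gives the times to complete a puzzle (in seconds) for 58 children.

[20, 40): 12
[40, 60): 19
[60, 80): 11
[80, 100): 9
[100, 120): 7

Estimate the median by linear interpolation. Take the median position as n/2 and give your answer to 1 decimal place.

Cumulative frequencies: 12, 31, 42, 51, 58
n = 58; position = n/2 = 29.
This falls in the class [40, 60): L = 40, F = 12, f = 19, h = 20.
Median ≈ 40 + ((29 − 12) / 19) × 20 = 57.8947

57.9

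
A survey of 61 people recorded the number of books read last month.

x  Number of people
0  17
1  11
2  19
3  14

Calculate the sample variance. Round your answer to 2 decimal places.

Values: 0, 1, 2, 3
n = 61, Σfx = 91, mean = 1.4918
Σfx² = 213
Σf(x − x̄)² = Σfx² − (Σfx)²/n = 213 − 91²/61 = 77.2459
Sample variance = 77.2459 / 60 = 1.2874

1.29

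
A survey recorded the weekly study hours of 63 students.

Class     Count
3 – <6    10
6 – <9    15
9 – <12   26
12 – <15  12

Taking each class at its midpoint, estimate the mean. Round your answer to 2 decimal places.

9.40

Midpoints: 4.5, 7.5, 10.5, 13.5
Σfm = 10×4.5 + 15×7.5 + 26×10.5 + 12×13.5 = 592.5
n = Σf = 63
Mean = 592.5 / 63 = 9.4048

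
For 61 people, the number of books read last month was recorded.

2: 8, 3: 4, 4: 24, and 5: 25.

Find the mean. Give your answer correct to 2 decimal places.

Values: 2, 3, 4, 5
Σfx = 8×2 + 4×3 + 24×4 + 25×5 = 249
n = Σf = 61
Mean = 249 / 61 = 4.0820

4.08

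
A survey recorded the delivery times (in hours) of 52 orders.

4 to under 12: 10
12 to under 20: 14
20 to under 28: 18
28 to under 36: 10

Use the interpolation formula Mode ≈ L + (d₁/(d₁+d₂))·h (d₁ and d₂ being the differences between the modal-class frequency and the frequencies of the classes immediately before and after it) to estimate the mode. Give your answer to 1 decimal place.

22.7

Modal class: 20 to under 28 (highest frequency 18).
d₁ = 18 − 14 = 4, d₂ = 18 − 10 = 8
Mode ≈ 20 + (4/(4+8)) × 8 = 20 + 2.6667 = 22.6667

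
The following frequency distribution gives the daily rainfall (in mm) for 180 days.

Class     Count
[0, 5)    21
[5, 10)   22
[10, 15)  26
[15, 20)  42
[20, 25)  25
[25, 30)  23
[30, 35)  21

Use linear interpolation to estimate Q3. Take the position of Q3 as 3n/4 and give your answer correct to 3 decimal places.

24.800

Cumulative frequencies: 21, 43, 69, 111, 136, 159, 180
n = 180; position = 3n/4 = 135.
This falls in the class [20, 25): L = 20, F = 111, f = 25, h = 5.
Upper quartile ≈ 20 + ((135 − 111) / 25) × 5 = 24.8000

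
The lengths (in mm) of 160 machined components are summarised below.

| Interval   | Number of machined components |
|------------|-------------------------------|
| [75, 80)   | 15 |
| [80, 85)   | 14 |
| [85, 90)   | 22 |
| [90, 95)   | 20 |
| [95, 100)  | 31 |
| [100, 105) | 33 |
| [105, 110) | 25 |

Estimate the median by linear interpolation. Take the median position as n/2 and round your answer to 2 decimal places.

Cumulative frequencies: 15, 29, 51, 71, 102, 135, 160
n = 160; position = n/2 = 80.
This falls in the class [95, 100): L = 95, F = 71, f = 31, h = 5.
Median ≈ 95 + ((80 − 71) / 31) × 5 = 96.4516

96.45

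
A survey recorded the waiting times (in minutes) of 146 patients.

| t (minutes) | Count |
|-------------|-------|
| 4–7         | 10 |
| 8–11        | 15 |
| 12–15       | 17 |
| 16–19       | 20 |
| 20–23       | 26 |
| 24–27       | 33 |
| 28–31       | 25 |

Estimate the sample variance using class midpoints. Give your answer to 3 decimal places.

Midpoints: 5.5, 9.5, 13.5, 17.5, 21.5, 25.5, 29.5
n = 146, Σfm = 2915, mean = 19.9658
Σfm² = 66112.5
Σf(m − x̄)² = Σfm² − (Σfm)²/n = 66112.5 − 2915²/146 = 7912.3288
Sample variance = 7912.3288 / 145 = 54.5678

54.568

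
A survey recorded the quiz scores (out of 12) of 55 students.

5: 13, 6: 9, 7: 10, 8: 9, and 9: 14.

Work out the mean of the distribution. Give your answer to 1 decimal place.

7.0

Values: 5, 6, 7, 8, 9
Σfx = 13×5 + 9×6 + 10×7 + 9×8 + 14×9 = 387
n = Σf = 55
Mean = 387 / 55 = 7.0364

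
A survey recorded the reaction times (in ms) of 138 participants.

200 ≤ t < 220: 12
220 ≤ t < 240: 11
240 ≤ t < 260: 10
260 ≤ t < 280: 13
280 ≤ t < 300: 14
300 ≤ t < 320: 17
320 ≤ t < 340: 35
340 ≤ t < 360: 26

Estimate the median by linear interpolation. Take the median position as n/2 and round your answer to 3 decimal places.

310.588

Cumulative frequencies: 12, 23, 33, 46, 60, 77, 112, 138
n = 138; position = n/2 = 69.
This falls in the class 300 ≤ t < 320: L = 300, F = 60, f = 17, h = 20.
Median ≈ 300 + ((69 − 60) / 17) × 20 = 310.5882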